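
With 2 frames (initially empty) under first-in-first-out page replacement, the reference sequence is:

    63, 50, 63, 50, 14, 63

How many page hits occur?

63 -> miss, frames [63]
50 -> miss, frames [63, 50]
63 -> hit
50 -> hit
14 -> miss, evict 63, frames [50, 14]
63 -> miss, evict 50, frames [14, 63]
Hits: 2.

2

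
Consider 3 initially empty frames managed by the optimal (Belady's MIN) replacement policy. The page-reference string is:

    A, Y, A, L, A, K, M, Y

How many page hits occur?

3

A: miss, frames (A)
Y: miss, frames (A Y)
A: hit
L: miss, frames (A Y L)
A: hit
K: miss, evict L, frames (A Y K)
M: miss, evict K, frames (A Y M)
Y: hit
Hits: 3.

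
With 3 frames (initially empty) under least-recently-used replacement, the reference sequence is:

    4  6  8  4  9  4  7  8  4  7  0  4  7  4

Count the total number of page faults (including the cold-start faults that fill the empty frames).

4: miss, frames {4}
6: miss, frames {4,6}
8: miss, frames {4,6,8}
4: hit
9: miss, evict 6, frames {8,4,9}
4: hit
7: miss, evict 8, frames {9,4,7}
8: miss, evict 9, frames {4,7,8}
4: hit
7: hit
0: miss, evict 8, frames {4,7,0}
4: hit
7: hit
4: hit
Page faults: 7.

7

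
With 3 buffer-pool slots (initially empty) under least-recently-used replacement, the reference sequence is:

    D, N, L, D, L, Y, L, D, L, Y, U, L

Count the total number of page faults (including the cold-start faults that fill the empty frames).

5

D → fault, frames (D)
N → fault, frames (D N)
L → fault, frames (D N L)
D → hit
L → hit
Y → fault, evict N, frames (D L Y)
L → hit
D → hit
L → hit
Y → hit
U → fault, evict D, frames (L Y U)
L → hit
Page faults: 5.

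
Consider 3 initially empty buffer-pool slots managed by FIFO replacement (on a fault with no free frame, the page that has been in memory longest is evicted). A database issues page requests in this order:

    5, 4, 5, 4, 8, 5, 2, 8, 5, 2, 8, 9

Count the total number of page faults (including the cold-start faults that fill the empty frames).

5: fault, frames {5}
4: fault, frames {5,4}
5: hit
4: hit
8: fault, frames {5,4,8}
5: hit
2: fault, evict 5, frames {4,8,2}
8: hit
5: fault, evict 4, frames {8,2,5}
2: hit
8: hit
9: fault, evict 8, frames {2,5,9}
Page faults: 6.

6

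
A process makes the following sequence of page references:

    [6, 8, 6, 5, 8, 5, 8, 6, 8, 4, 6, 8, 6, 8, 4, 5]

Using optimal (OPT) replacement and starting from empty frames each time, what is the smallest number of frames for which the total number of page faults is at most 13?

f=1: 16 faults
f=2: 8 faults
f=3: 5 faults
f=4: 4 faults
Smallest f with faults ≤ 13 is 2.

2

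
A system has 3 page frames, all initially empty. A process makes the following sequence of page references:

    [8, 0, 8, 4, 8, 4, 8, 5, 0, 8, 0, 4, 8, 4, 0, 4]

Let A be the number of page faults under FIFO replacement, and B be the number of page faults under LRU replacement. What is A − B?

Under FIFO: F F . F . . . F . F F F . . . . → 7 faults.
Under LRU: F F . F . . . F F . . F . . . . → 6 faults.
A − B = 7 − 6 = 1.

1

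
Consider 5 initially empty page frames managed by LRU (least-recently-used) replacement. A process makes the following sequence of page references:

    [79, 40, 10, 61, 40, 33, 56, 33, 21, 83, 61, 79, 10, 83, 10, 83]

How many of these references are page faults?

79: miss, frames {79}
40: miss, frames {79,40}
10: miss, frames {79,40,10}
61: miss, frames {79,40,10,61}
40: hit
33: miss, frames {79,10,61,40,33}
56: miss, evict 79, frames {10,61,40,33,56}
33: hit
21: miss, evict 10, frames {61,40,56,33,21}
83: miss, evict 61, frames {40,56,33,21,83}
61: miss, evict 40, frames {56,33,21,83,61}
79: miss, evict 56, frames {33,21,83,61,79}
10: miss, evict 33, frames {21,83,61,79,10}
83: hit
10: hit
83: hit
Page faults: 11.

11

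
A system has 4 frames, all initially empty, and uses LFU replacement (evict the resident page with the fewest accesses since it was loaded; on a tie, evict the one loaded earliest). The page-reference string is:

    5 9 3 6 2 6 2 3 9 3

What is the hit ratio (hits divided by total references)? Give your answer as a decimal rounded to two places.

0.50

5 -> miss, frames [5]
9 -> miss, frames [5, 9]
3 -> miss, frames [5, 9, 3]
6 -> miss, frames [5, 9, 3, 6]
2 -> miss, evict 5, frames [9, 3, 6, 2]
6 -> hit
2 -> hit
3 -> hit
9 -> hit
3 -> hit
Hits: 5 of 10 references → 5/10 = 0.5000.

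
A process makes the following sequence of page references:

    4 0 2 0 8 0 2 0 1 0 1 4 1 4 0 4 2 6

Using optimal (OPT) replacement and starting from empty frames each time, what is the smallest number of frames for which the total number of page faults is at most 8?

3

f=1: 18 faults
f=2: 10 faults
f=3: 8 faults
f=4: 6 faults
f=5: 6 faults
f=6: 6 faults
Smallest f with faults ≤ 8 is 3.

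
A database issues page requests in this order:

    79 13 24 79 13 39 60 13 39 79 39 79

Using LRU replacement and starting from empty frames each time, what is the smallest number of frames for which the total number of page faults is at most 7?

f=1: 12 faults
f=2: 10 faults
f=3: 6 faults
f=4: 5 faults
f=5: 5 faults
Smallest f with faults ≤ 7 is 3.

3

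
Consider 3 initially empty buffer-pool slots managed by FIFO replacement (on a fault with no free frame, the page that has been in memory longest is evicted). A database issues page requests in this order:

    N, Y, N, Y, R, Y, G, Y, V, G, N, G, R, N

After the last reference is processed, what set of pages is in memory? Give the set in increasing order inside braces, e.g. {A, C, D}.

N -> fault, frames (N)
Y -> fault, frames (N Y)
N -> hit
Y -> hit
R -> fault, frames (N Y R)
Y -> hit
G -> fault, evict N, frames (Y R G)
Y -> hit
V -> fault, evict Y, frames (R G V)
G -> hit
N -> fault, evict R, frames (G V N)
G -> hit
R -> fault, evict G, frames (V N R)
N -> hit

{N, R, V}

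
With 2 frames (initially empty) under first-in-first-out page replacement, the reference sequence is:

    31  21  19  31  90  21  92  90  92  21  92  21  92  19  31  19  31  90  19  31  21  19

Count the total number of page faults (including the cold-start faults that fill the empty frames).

17

31 -> miss, frames {31}
21 -> miss, frames {31,21}
19 -> miss, evict 31, frames {21,19}
31 -> miss, evict 21, frames {19,31}
90 -> miss, evict 19, frames {31,90}
21 -> miss, evict 31, frames {90,21}
92 -> miss, evict 90, frames {21,92}
90 -> miss, evict 21, frames {92,90}
92 -> hit
21 -> miss, evict 92, frames {90,21}
92 -> miss, evict 90, frames {21,92}
21 -> hit
92 -> hit
19 -> miss, evict 21, frames {92,19}
31 -> miss, evict 92, frames {19,31}
19 -> hit
31 -> hit
90 -> miss, evict 19, frames {31,90}
19 -> miss, evict 31, frames {90,19}
31 -> miss, evict 90, frames {19,31}
21 -> miss, evict 19, frames {31,21}
19 -> miss, evict 31, frames {21,19}
Page faults: 17.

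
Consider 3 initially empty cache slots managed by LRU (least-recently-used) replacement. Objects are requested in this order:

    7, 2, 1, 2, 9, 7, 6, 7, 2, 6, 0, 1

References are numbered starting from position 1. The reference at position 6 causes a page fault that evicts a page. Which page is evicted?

1

pos 1: 7 -> fault, frames {7}
pos 2: 2 -> fault, frames {7,2}
pos 3: 1 -> fault, frames {7,2,1}
pos 4: 2 -> hit
pos 5: 9 -> fault, evict 7, frames {1,2,9}
pos 6: 7 -> fault, evict 1, frames {2,9,7}
At position 6, page 1 is evicted.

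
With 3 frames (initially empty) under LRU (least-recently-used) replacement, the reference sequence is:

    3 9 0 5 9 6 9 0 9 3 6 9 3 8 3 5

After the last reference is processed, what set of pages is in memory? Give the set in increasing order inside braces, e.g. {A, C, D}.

{3, 5, 8}

3: fault, frames [3]
9: fault, frames [3, 9]
0: fault, frames [3, 9, 0]
5: fault, evict 3, frames [9, 0, 5]
9: hit
6: fault, evict 0, frames [5, 9, 6]
9: hit
0: fault, evict 5, frames [6, 9, 0]
9: hit
3: fault, evict 6, frames [0, 9, 3]
6: fault, evict 0, frames [9, 3, 6]
9: hit
3: hit
8: fault, evict 6, frames [9, 3, 8]
3: hit
5: fault, evict 9, frames [8, 3, 5]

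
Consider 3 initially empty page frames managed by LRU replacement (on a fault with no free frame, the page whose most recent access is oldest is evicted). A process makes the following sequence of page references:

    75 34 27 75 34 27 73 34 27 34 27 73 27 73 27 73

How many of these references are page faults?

4

75 → fault, frames (75)
34 → fault, frames (75 34)
27 → fault, frames (75 34 27)
75 → hit
34 → hit
27 → hit
73 → fault, evict 75, frames (34 27 73)
34 → hit
27 → hit
34 → hit
27 → hit
73 → hit
27 → hit
73 → hit
27 → hit
73 → hit
Page faults: 4.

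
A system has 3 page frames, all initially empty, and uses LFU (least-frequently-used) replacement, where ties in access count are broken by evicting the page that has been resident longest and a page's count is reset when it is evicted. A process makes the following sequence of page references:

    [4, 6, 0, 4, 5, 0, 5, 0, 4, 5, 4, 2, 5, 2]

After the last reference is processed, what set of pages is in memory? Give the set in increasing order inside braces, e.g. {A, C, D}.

4 -> miss, frames {4}
6 -> miss, frames {4,6}
0 -> miss, frames {4,6,0}
4 -> hit
5 -> miss, evict 6, frames {4,0,5}
0 -> hit
5 -> hit
0 -> hit
4 -> hit
5 -> hit
4 -> hit
2 -> miss, evict 0, frames {4,5,2}
5 -> hit
2 -> hit

{2, 4, 5}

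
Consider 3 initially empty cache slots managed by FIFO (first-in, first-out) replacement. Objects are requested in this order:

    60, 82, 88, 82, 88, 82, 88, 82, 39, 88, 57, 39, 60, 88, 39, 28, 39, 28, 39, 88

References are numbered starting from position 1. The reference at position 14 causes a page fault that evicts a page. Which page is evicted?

39

pos 1: 60: miss, frames {60}
pos 2: 82: miss, frames {60,82}
pos 3: 88: miss, frames {60,82,88}
pos 4: 82: hit
pos 5: 88: hit
pos 6: 82: hit
pos 7: 88: hit
pos 8: 82: hit
pos 9: 39: miss, evict 60, frames {82,88,39}
pos 10: 88: hit
pos 11: 57: miss, evict 82, frames {88,39,57}
pos 12: 39: hit
pos 13: 60: miss, evict 88, frames {39,57,60}
pos 14: 88: miss, evict 39, frames {57,60,88}
At position 14, page 39 is evicted.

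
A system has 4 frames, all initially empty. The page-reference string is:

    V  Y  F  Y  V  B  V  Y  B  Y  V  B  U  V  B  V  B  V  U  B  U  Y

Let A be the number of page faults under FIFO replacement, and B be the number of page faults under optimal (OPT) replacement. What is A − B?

Under FIFO: F F F . . F . . . . . . F F . . . . . . . F → 7 faults.
Under OPT: F F F . . F . . . . . . F . . . . . . . . . → 5 faults.
A − B = 7 − 5 = 2.

2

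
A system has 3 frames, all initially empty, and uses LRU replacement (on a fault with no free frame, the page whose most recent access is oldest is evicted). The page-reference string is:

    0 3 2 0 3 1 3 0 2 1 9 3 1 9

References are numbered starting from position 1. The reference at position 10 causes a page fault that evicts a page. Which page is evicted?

3

pos 1: 0 → miss, frames {0}
pos 2: 3 → miss, frames {0,3}
pos 3: 2 → miss, frames {0,3,2}
pos 4: 0 → hit
pos 5: 3 → hit
pos 6: 1 → miss, evict 2, frames {0,3,1}
pos 7: 3 → hit
pos 8: 0 → hit
pos 9: 2 → miss, evict 1, frames {3,0,2}
pos 10: 1 → miss, evict 3, frames {0,2,1}
At position 10, page 3 is evicted.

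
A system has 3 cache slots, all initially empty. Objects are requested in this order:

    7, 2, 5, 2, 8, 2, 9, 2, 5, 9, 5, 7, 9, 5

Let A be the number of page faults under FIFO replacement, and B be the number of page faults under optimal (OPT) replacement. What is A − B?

Under FIFO: F F F . F . F F F . . F F . → 9 faults.
Under OPT: F F F . F . F . . . . F . . → 6 faults.
A − B = 9 − 6 = 3.

3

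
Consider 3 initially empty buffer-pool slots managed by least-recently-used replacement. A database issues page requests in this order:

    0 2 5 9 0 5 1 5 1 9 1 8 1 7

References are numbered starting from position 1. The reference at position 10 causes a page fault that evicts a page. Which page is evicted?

pos 1: 0 -> fault, frames {0}
pos 2: 2 -> fault, frames {0,2}
pos 3: 5 -> fault, frames {0,2,5}
pos 4: 9 -> fault, evict 0, frames {2,5,9}
pos 5: 0 -> fault, evict 2, frames {5,9,0}
pos 6: 5 -> hit
pos 7: 1 -> fault, evict 9, frames {0,5,1}
pos 8: 5 -> hit
pos 9: 1 -> hit
pos 10: 9 -> fault, evict 0, frames {5,1,9}
At position 10, page 0 is evicted.

0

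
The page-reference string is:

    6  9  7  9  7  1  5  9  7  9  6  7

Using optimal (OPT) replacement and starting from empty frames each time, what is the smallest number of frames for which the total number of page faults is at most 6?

3

f=1: 12 faults
f=2: 7 faults
f=3: 6 faults
f=4: 5 faults
f=5: 5 faults
Smallest f with faults ≤ 6 is 3.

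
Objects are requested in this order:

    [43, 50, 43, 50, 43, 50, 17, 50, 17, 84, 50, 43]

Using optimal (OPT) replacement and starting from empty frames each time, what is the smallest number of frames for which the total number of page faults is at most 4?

3

f=1: 12 faults
f=2: 5 faults
f=3: 4 faults
f=4: 4 faults
Smallest f with faults ≤ 4 is 3.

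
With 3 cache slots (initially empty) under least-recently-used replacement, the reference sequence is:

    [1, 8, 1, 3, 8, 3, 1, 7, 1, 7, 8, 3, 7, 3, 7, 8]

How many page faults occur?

1: fault, frames [1]
8: fault, frames [1, 8]
1: hit
3: fault, frames [8, 1, 3]
8: hit
3: hit
1: hit
7: fault, evict 8, frames [3, 1, 7]
1: hit
7: hit
8: fault, evict 3, frames [1, 7, 8]
3: fault, evict 1, frames [7, 8, 3]
7: hit
3: hit
7: hit
8: hit
Page faults: 6.

6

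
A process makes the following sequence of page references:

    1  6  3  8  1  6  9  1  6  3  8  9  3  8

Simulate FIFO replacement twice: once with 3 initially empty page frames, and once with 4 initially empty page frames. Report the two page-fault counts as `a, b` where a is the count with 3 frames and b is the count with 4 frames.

3 frames: F F F F F F F . . F F . . . → 9 faults.
4 frames: F F F F . . F F F F F F . . → 10 faults.
10 > 9: adding a frame increased faults — Belady's anomaly.

9, 10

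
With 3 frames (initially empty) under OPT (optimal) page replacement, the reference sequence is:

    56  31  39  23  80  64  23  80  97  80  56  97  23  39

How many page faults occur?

56 -> fault, frames (56)
31 -> fault, frames (56 31)
39 -> fault, frames (56 31 39)
23 -> fault, evict 31, frames (56 39 23)
80 -> fault, evict 39, frames (56 23 80)
64 -> fault, evict 56, frames (23 80 64)
23 -> hit
80 -> hit
97 -> fault, evict 64, frames (23 80 97)
80 -> hit
56 -> fault, evict 80, frames (23 97 56)
97 -> hit
23 -> hit
39 -> fault, evict 56, frames (23 97 39)
Page faults: 9.

9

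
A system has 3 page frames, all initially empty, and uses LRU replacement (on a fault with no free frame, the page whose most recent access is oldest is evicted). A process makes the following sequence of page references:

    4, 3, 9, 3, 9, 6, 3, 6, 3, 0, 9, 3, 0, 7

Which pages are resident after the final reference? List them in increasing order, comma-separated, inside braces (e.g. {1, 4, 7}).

4: miss, frames {4}
3: miss, frames {4,3}
9: miss, frames {4,3,9}
3: hit
9: hit
6: miss, evict 4, frames {3,9,6}
3: hit
6: hit
3: hit
0: miss, evict 9, frames {6,3,0}
9: miss, evict 6, frames {3,0,9}
3: hit
0: hit
7: miss, evict 9, frames {3,0,7}

{0, 3, 7}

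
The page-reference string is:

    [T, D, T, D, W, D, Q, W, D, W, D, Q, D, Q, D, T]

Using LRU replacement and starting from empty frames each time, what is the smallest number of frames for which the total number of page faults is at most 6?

f=1: 16 faults
f=2: 8 faults
f=3: 5 faults
f=4: 4 faults
Smallest f with faults ≤ 6 is 3.

3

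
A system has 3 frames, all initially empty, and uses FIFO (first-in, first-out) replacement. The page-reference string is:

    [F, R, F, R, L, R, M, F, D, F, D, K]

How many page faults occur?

F: miss, frames (F)
R: miss, frames (F R)
F: hit
R: hit
L: miss, frames (F R L)
R: hit
M: miss, evict F, frames (R L M)
F: miss, evict R, frames (L M F)
D: miss, evict L, frames (M F D)
F: hit
D: hit
K: miss, evict M, frames (F D K)
Page faults: 7.

7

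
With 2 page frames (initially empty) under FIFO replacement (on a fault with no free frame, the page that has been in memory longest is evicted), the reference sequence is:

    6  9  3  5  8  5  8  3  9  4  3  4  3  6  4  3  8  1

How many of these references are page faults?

14

6 → miss, frames (6)
9 → miss, frames (6 9)
3 → miss, evict 6, frames (9 3)
5 → miss, evict 9, frames (3 5)
8 → miss, evict 3, frames (5 8)
5 → hit
8 → hit
3 → miss, evict 5, frames (8 3)
9 → miss, evict 8, frames (3 9)
4 → miss, evict 3, frames (9 4)
3 → miss, evict 9, frames (4 3)
4 → hit
3 → hit
6 → miss, evict 4, frames (3 6)
4 → miss, evict 3, frames (6 4)
3 → miss, evict 6, frames (4 3)
8 → miss, evict 4, frames (3 8)
1 → miss, evict 3, frames (8 1)
Page faults: 14.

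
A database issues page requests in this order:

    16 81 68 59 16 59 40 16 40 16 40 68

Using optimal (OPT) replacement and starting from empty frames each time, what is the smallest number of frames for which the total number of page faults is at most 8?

2

f=1: 12 faults
f=2: 6 faults
f=3: 5 faults
f=4: 5 faults
f=5: 5 faults
Smallest f with faults ≤ 8 is 2.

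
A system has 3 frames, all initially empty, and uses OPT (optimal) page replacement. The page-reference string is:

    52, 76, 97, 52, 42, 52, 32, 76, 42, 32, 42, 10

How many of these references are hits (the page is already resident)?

6

52 → miss, frames [52]
76 → miss, frames [52, 76]
97 → miss, frames [52, 76, 97]
52 → hit
42 → miss, evict 97, frames [52, 76, 42]
52 → hit
32 → miss, evict 52, frames [76, 42, 32]
76 → hit
42 → hit
32 → hit
42 → hit
10 → miss, evict 32, frames [76, 42, 10]
Hits: 6.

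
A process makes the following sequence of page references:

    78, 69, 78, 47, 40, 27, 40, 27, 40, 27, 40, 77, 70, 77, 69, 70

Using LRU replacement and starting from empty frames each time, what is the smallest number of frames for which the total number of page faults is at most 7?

f=1: 16 faults
f=2: 9 faults
f=3: 8 faults
f=4: 8 faults
f=5: 8 faults
f=6: 8 faults
f=7: 7 faults
Smallest f with faults ≤ 7 is 7.

7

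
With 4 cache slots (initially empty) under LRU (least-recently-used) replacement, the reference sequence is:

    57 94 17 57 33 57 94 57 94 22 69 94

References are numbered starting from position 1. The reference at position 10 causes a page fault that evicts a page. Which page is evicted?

pos 1: 57: fault, frames {57}
pos 2: 94: fault, frames {57,94}
pos 3: 17: fault, frames {57,94,17}
pos 4: 57: hit
pos 5: 33: fault, frames {94,17,57,33}
pos 6: 57: hit
pos 7: 94: hit
pos 8: 57: hit
pos 9: 94: hit
pos 10: 22: fault, evict 17, frames {33,57,94,22}
At position 10, page 17 is evicted.

17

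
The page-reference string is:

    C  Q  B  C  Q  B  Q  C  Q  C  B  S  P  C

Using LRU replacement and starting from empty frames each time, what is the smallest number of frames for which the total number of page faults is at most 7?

3

f=1: 14 faults
f=2: 11 faults
f=3: 6 faults
f=4: 5 faults
f=5: 5 faults
Smallest f with faults ≤ 7 is 3.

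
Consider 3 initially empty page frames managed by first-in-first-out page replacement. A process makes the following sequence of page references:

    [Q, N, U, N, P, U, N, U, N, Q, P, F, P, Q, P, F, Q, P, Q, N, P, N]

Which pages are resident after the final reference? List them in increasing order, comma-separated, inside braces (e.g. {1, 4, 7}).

Q: fault, frames (Q)
N: fault, frames (Q N)
U: fault, frames (Q N U)
N: hit
P: fault, evict Q, frames (N U P)
U: hit
N: hit
U: hit
N: hit
Q: fault, evict N, frames (U P Q)
P: hit
F: fault, evict U, frames (P Q F)
P: hit
Q: hit
P: hit
F: hit
Q: hit
P: hit
Q: hit
N: fault, evict P, frames (Q F N)
P: fault, evict Q, frames (F N P)
N: hit

{F, N, P}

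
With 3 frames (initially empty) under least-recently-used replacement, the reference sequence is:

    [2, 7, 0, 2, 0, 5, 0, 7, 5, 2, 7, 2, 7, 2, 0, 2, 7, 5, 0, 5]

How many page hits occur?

2 -> miss, frames {2}
7 -> miss, frames {2,7}
0 -> miss, frames {2,7,0}
2 -> hit
0 -> hit
5 -> miss, evict 7, frames {2,0,5}
0 -> hit
7 -> miss, evict 2, frames {5,0,7}
5 -> hit
2 -> miss, evict 0, frames {7,5,2}
7 -> hit
2 -> hit
7 -> hit
2 -> hit
0 -> miss, evict 5, frames {7,2,0}
2 -> hit
7 -> hit
5 -> miss, evict 0, frames {2,7,5}
0 -> miss, evict 2, frames {7,5,0}
5 -> hit
Hits: 11.

11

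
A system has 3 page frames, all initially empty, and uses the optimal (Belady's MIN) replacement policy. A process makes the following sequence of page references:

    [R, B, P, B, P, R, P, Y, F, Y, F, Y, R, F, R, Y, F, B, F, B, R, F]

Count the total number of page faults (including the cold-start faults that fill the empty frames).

6

R → miss, frames [R]
B → miss, frames [R, B]
P → miss, frames [R, B, P]
B → hit
P → hit
R → hit
P → hit
Y → miss, evict P, frames [R, B, Y]
F → miss, evict B, frames [R, Y, F]
Y → hit
F → hit
Y → hit
R → hit
F → hit
R → hit
Y → hit
F → hit
B → miss, evict Y, frames [R, F, B]
F → hit
B → hit
R → hit
F → hit
Page faults: 6.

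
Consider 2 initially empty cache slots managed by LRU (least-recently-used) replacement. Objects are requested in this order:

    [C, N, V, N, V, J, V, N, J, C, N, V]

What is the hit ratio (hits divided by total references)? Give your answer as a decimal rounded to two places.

C → miss, frames (C)
N → miss, frames (C N)
V → miss, evict C, frames (N V)
N → hit
V → hit
J → miss, evict N, frames (V J)
V → hit
N → miss, evict J, frames (V N)
J → miss, evict V, frames (N J)
C → miss, evict N, frames (J C)
N → miss, evict J, frames (C N)
V → miss, evict C, frames (N V)
Hits: 3 of 12 references → 3/12 = 0.2500.

0.25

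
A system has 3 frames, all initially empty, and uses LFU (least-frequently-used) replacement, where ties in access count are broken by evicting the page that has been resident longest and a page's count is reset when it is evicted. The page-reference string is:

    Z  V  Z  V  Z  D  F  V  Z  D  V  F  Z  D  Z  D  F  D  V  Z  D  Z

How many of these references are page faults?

9

Z -> fault, frames [Z]
V -> fault, frames [Z, V]
Z -> hit
V -> hit
Z -> hit
D -> fault, frames [Z, V, D]
F -> fault, evict D, frames [Z, V, F]
V -> hit
Z -> hit
D -> fault, evict F, frames [Z, V, D]
V -> hit
F -> fault, evict D, frames [Z, V, F]
Z -> hit
D -> fault, evict F, frames [Z, V, D]
Z -> hit
D -> hit
F -> fault, evict D, frames [Z, V, F]
D -> fault, evict F, frames [Z, V, D]
V -> hit
Z -> hit
D -> hit
Z -> hit
Page faults: 9.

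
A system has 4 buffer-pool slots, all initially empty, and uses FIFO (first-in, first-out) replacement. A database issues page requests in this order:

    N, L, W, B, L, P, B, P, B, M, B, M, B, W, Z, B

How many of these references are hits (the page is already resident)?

N -> miss, frames [N]
L -> miss, frames [N, L]
W -> miss, frames [N, L, W]
B -> miss, frames [N, L, W, B]
L -> hit
P -> miss, evict N, frames [L, W, B, P]
B -> hit
P -> hit
B -> hit
M -> miss, evict L, frames [W, B, P, M]
B -> hit
M -> hit
B -> hit
W -> hit
Z -> miss, evict W, frames [B, P, M, Z]
B -> hit
Hits: 9.

9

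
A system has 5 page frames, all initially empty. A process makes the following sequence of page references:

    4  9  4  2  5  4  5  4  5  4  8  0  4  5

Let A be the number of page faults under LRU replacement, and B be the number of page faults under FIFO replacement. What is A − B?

Under LRU: F F . F F . . . . . F F . . → 6 faults.
Under FIFO: F F . F F . . . . . F F F . → 7 faults.
A − B = 6 − 7 = -1.

-1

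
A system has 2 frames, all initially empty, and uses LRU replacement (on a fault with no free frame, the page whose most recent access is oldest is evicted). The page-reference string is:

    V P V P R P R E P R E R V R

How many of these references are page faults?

8

V: miss, frames (V)
P: miss, frames (V P)
V: hit
P: hit
R: miss, evict V, frames (P R)
P: hit
R: hit
E: miss, evict P, frames (R E)
P: miss, evict R, frames (E P)
R: miss, evict E, frames (P R)
E: miss, evict P, frames (R E)
R: hit
V: miss, evict E, frames (R V)
R: hit
Page faults: 8.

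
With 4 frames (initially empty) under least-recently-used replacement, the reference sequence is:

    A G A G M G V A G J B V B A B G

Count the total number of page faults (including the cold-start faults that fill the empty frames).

9

A → miss, frames {A}
G → miss, frames {A,G}
A → hit
G → hit
M → miss, frames {A,G,M}
G → hit
V → miss, frames {A,M,G,V}
A → hit
G → hit
J → miss, evict M, frames {V,A,G,J}
B → miss, evict V, frames {A,G,J,B}
V → miss, evict A, frames {G,J,B,V}
B → hit
A → miss, evict G, frames {J,V,B,A}
B → hit
G → miss, evict J, frames {V,A,B,G}
Page faults: 9.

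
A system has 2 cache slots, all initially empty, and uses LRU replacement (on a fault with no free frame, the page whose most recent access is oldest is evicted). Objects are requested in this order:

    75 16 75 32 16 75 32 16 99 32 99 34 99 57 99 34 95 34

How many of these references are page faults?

75: miss, frames {75}
16: miss, frames {75,16}
75: hit
32: miss, evict 16, frames {75,32}
16: miss, evict 75, frames {32,16}
75: miss, evict 32, frames {16,75}
32: miss, evict 16, frames {75,32}
16: miss, evict 75, frames {32,16}
99: miss, evict 32, frames {16,99}
32: miss, evict 16, frames {99,32}
99: hit
34: miss, evict 32, frames {99,34}
99: hit
57: miss, evict 34, frames {99,57}
99: hit
34: miss, evict 57, frames {99,34}
95: miss, evict 99, frames {34,95}
34: hit
Page faults: 13.

13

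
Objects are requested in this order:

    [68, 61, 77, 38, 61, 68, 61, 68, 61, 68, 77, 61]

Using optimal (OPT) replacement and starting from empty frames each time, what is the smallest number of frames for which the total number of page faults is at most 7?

2

f=1: 12 faults
f=2: 6 faults
f=3: 5 faults
f=4: 4 faults
Smallest f with faults ≤ 7 is 2.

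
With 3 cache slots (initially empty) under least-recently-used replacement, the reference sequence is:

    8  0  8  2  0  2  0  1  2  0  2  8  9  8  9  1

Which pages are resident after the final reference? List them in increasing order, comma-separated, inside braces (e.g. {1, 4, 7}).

8 -> fault, frames [8]
0 -> fault, frames [8, 0]
8 -> hit
2 -> fault, frames [0, 8, 2]
0 -> hit
2 -> hit
0 -> hit
1 -> fault, evict 8, frames [2, 0, 1]
2 -> hit
0 -> hit
2 -> hit
8 -> fault, evict 1, frames [0, 2, 8]
9 -> fault, evict 0, frames [2, 8, 9]
8 -> hit
9 -> hit
1 -> fault, evict 2, frames [8, 9, 1]

{1, 8, 9}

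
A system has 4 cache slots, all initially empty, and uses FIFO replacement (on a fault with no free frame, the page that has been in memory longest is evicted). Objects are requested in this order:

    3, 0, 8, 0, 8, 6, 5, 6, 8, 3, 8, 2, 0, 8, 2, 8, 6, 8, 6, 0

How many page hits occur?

10

3 -> fault, frames (3)
0 -> fault, frames (3 0)
8 -> fault, frames (3 0 8)
0 -> hit
8 -> hit
6 -> fault, frames (3 0 8 6)
5 -> fault, evict 3, frames (0 8 6 5)
6 -> hit
8 -> hit
3 -> fault, evict 0, frames (8 6 5 3)
8 -> hit
2 -> fault, evict 8, frames (6 5 3 2)
0 -> fault, evict 6, frames (5 3 2 0)
8 -> fault, evict 5, frames (3 2 0 8)
2 -> hit
8 -> hit
6 -> fault, evict 3, frames (2 0 8 6)
8 -> hit
6 -> hit
0 -> hit
Hits: 10.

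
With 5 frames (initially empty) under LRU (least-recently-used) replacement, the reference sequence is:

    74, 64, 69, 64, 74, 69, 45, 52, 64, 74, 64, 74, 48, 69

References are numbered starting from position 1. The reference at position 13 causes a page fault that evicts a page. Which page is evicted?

pos 1: 74 -> fault, frames [74]
pos 2: 64 -> fault, frames [74, 64]
pos 3: 69 -> fault, frames [74, 64, 69]
pos 4: 64 -> hit
pos 5: 74 -> hit
pos 6: 69 -> hit
pos 7: 45 -> fault, frames [64, 74, 69, 45]
pos 8: 52 -> fault, frames [64, 74, 69, 45, 52]
pos 9: 64 -> hit
pos 10: 74 -> hit
pos 11: 64 -> hit
pos 12: 74 -> hit
pos 13: 48 -> fault, evict 69, frames [45, 52, 64, 74, 48]
At position 13, page 69 is evicted.

69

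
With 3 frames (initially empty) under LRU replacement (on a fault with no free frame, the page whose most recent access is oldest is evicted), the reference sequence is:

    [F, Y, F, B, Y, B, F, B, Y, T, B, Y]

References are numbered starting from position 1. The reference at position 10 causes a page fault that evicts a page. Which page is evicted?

pos 1: F: miss, frames [F]
pos 2: Y: miss, frames [F, Y]
pos 3: F: hit
pos 4: B: miss, frames [Y, F, B]
pos 5: Y: hit
pos 6: B: hit
pos 7: F: hit
pos 8: B: hit
pos 9: Y: hit
pos 10: T: miss, evict F, frames [B, Y, T]
At position 10, page F is evicted.

F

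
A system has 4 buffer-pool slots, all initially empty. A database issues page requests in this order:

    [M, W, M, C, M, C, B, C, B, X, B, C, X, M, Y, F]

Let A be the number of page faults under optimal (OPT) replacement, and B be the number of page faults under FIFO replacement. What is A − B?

Under OPT: F F . F . . F . . F . . . . F F → 7 faults.
Under FIFO: F F . F . . F . . F . . . F F F → 8 faults.
A − B = 7 − 8 = -1.

-1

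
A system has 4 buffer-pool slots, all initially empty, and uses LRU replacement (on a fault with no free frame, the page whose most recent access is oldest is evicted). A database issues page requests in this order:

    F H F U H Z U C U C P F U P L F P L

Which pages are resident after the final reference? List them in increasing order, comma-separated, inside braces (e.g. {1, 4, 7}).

F -> miss, frames (F)
H -> miss, frames (F H)
F -> hit
U -> miss, frames (H F U)
H -> hit
Z -> miss, frames (F U H Z)
U -> hit
C -> miss, evict F, frames (H Z U C)
U -> hit
C -> hit
P -> miss, evict H, frames (Z U C P)
F -> miss, evict Z, frames (U C P F)
U -> hit
P -> hit
L -> miss, evict C, frames (F U P L)
F -> hit
P -> hit
L -> hit

{F, L, P, U}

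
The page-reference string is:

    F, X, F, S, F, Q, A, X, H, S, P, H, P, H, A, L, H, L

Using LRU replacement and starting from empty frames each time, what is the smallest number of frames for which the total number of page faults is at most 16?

f=1: 18 faults
f=2: 13 faults
f=3: 11 faults
f=4: 11 faults
f=5: 9 faults
f=6: 8 faults
f=7: 8 faults
f=8: 8 faults
Smallest f with faults ≤ 16 is 2.

2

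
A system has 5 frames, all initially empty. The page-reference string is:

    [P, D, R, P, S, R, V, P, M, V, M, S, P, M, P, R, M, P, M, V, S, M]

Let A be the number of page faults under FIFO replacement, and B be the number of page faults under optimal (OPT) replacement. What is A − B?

1

Under FIFO: F F F . F . F . F . . . F . . . . . . . . . → 7 faults.
Under OPT: F F F . F . F . F . . . . . . . . . . . . . → 6 faults.
A − B = 7 − 6 = 1.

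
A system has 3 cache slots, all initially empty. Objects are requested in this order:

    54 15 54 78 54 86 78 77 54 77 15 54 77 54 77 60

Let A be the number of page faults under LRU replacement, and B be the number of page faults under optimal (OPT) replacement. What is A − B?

Under LRU: F F . F . F . F F . F . . . . F → 8 faults.
Under OPT: F F . F . F . F . . F . . . . F → 7 faults.
A − B = 8 − 7 = 1.

1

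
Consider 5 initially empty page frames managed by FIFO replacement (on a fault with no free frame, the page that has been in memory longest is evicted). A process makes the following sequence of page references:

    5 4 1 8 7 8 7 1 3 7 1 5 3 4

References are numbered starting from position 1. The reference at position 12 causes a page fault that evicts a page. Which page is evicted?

pos 1: 5 -> miss, frames [5]
pos 2: 4 -> miss, frames [5, 4]
pos 3: 1 -> miss, frames [5, 4, 1]
pos 4: 8 -> miss, frames [5, 4, 1, 8]
pos 5: 7 -> miss, frames [5, 4, 1, 8, 7]
pos 6: 8 -> hit
pos 7: 7 -> hit
pos 8: 1 -> hit
pos 9: 3 -> miss, evict 5, frames [4, 1, 8, 7, 3]
pos 10: 7 -> hit
pos 11: 1 -> hit
pos 12: 5 -> miss, evict 4, frames [1, 8, 7, 3, 5]
At position 12, page 4 is evicted.

4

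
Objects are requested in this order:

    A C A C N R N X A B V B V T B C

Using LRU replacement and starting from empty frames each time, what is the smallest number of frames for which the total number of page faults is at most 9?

5

f=1: 16 faults
f=2: 11 faults
f=3: 10 faults
f=4: 10 faults
f=5: 9 faults
f=6: 9 faults
f=7: 9 faults
f=8: 8 faults
Smallest f with faults ≤ 9 is 5.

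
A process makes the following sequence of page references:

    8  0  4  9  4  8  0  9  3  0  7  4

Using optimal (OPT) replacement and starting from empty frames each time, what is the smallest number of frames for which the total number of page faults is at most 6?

4

f=1: 12 faults
f=2: 9 faults
f=3: 7 faults
f=4: 6 faults
f=5: 6 faults
f=6: 6 faults
Smallest f with faults ≤ 6 is 4.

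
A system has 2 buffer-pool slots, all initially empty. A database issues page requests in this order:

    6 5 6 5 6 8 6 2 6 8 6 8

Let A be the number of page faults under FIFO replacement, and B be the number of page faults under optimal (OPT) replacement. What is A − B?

Under FIFO: F F . . . F F F . F F . → 7 faults.
Under OPT: F F . . . F . F . F . . → 5 faults.
A − B = 7 − 5 = 2.

2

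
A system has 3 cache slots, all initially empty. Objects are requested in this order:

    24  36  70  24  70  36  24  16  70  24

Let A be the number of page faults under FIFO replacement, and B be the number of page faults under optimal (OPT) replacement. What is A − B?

1

Under FIFO: F F F . . . . F . F → 5 faults.
Under OPT: F F F . . . . F . . → 4 faults.
A − B = 5 − 4 = 1.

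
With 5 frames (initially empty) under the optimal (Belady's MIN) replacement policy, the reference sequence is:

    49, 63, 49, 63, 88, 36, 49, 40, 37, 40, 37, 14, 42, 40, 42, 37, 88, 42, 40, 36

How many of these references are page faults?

8

49 → miss, frames [49]
63 → miss, frames [49, 63]
49 → hit
63 → hit
88 → miss, frames [49, 63, 88]
36 → miss, frames [49, 63, 88, 36]
49 → hit
40 → miss, frames [49, 63, 88, 36, 40]
37 → miss, evict 63, frames [49, 88, 36, 40, 37]
40 → hit
37 → hit
14 → miss, evict 49, frames [88, 36, 40, 37, 14]
42 → miss, evict 14, frames [88, 36, 40, 37, 42]
40 → hit
42 → hit
37 → hit
88 → hit
42 → hit
40 → hit
36 → hit
Page faults: 8.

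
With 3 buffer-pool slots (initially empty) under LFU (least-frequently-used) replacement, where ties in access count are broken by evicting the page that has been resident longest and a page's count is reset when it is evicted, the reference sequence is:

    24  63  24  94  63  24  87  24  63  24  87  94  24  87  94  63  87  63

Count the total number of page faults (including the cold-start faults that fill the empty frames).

24 -> fault, frames {24}
63 -> fault, frames {24,63}
24 -> hit
94 -> fault, frames {24,63,94}
63 -> hit
24 -> hit
87 -> fault, evict 94, frames {24,63,87}
24 -> hit
63 -> hit
24 -> hit
87 -> hit
94 -> fault, evict 87, frames {24,63,94}
24 -> hit
87 -> fault, evict 94, frames {24,63,87}
94 -> fault, evict 87, frames {24,63,94}
63 -> hit
87 -> fault, evict 94, frames {24,63,87}
63 -> hit
Page faults: 8.

8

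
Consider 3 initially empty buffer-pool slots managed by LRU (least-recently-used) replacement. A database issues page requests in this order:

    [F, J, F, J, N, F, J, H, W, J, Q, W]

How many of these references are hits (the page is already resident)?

6

F → miss, frames (F)
J → miss, frames (F J)
F → hit
J → hit
N → miss, frames (F J N)
F → hit
J → hit
H → miss, evict N, frames (F J H)
W → miss, evict F, frames (J H W)
J → hit
Q → miss, evict H, frames (W J Q)
W → hit
Hits: 6.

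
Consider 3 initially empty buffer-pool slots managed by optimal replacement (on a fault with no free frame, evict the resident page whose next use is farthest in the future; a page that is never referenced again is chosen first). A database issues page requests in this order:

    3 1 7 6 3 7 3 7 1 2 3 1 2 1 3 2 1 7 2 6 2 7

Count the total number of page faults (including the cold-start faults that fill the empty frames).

8

3 -> fault, frames [3]
1 -> fault, frames [3, 1]
7 -> fault, frames [3, 1, 7]
6 -> fault, evict 1, frames [3, 7, 6]
3 -> hit
7 -> hit
3 -> hit
7 -> hit
1 -> fault, evict 6, frames [3, 7, 1]
2 -> fault, evict 7, frames [3, 1, 2]
3 -> hit
1 -> hit
2 -> hit
1 -> hit
3 -> hit
2 -> hit
1 -> hit
7 -> fault, evict 1, frames [3, 2, 7]
2 -> hit
6 -> fault, evict 3, frames [2, 7, 6]
2 -> hit
7 -> hit
Page faults: 8.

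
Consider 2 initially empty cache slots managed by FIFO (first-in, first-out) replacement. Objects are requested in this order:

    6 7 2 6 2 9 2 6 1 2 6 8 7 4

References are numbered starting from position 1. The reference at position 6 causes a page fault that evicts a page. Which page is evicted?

pos 1: 6: fault, frames [6]
pos 2: 7: fault, frames [6, 7]
pos 3: 2: fault, evict 6, frames [7, 2]
pos 4: 6: fault, evict 7, frames [2, 6]
pos 5: 2: hit
pos 6: 9: fault, evict 2, frames [6, 9]
At position 6, page 2 is evicted.

2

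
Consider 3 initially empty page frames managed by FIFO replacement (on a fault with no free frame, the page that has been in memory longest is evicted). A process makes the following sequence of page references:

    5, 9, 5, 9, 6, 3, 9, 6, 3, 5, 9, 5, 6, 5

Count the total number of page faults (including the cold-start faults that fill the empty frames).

5 → fault, frames [5]
9 → fault, frames [5, 9]
5 → hit
9 → hit
6 → fault, frames [5, 9, 6]
3 → fault, evict 5, frames [9, 6, 3]
9 → hit
6 → hit
3 → hit
5 → fault, evict 9, frames [6, 3, 5]
9 → fault, evict 6, frames [3, 5, 9]
5 → hit
6 → fault, evict 3, frames [5, 9, 6]
5 → hit
Page faults: 7.

7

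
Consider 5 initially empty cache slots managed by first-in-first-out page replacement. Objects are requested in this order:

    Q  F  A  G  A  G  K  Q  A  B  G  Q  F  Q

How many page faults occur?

8

Q -> fault, frames (Q)
F -> fault, frames (Q F)
A -> fault, frames (Q F A)
G -> fault, frames (Q F A G)
A -> hit
G -> hit
K -> fault, frames (Q F A G K)
Q -> hit
A -> hit
B -> fault, evict Q, frames (F A G K B)
G -> hit
Q -> fault, evict F, frames (A G K B Q)
F -> fault, evict A, frames (G K B Q F)
Q -> hit
Page faults: 8.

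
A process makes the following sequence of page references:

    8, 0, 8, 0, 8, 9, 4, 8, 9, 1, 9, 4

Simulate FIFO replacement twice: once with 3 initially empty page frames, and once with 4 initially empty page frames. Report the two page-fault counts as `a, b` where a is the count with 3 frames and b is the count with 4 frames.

3 frames: F F . . . F F F . F F F → 8 faults.
4 frames: F F . . . F F . . F . . → 5 faults.
5 < 8: adding a frame reduced faults, as is typical.

8, 5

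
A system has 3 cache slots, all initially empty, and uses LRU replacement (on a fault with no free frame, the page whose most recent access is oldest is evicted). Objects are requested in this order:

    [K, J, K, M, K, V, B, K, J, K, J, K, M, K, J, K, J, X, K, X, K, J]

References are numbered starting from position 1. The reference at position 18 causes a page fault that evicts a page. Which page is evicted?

M

pos 1: K -> miss, frames (K)
pos 2: J -> miss, frames (K J)
pos 3: K -> hit
pos 4: M -> miss, frames (J K M)
pos 5: K -> hit
pos 6: V -> miss, evict J, frames (M K V)
pos 7: B -> miss, evict M, frames (K V B)
pos 8: K -> hit
pos 9: J -> miss, evict V, frames (B K J)
pos 10: K -> hit
pos 11: J -> hit
pos 12: K -> hit
pos 13: M -> miss, evict B, frames (J K M)
pos 14: K -> hit
pos 15: J -> hit
pos 16: K -> hit
pos 17: J -> hit
pos 18: X -> miss, evict M, frames (K J X)
At position 18, page M is evicted.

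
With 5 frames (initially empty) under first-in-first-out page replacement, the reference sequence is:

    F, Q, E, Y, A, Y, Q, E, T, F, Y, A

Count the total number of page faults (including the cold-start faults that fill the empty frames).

7

F → miss, frames {F}
Q → miss, frames {F,Q}
E → miss, frames {F,Q,E}
Y → miss, frames {F,Q,E,Y}
A → miss, frames {F,Q,E,Y,A}
Y → hit
Q → hit
E → hit
T → miss, evict F, frames {Q,E,Y,A,T}
F → miss, evict Q, frames {E,Y,A,T,F}
Y → hit
A → hit
Page faults: 7.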